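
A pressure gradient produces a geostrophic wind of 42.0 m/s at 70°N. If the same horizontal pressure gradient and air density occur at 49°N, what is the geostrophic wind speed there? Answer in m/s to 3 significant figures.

With the same pressure gradient and density, V_g ∝ 1/f ∝ 1/sin φ.
V₂ = V₁ · sin φ₁ / sin φ₂ = 42.0 × sin 70° / sin 49°
V₂ = 42.0 × 0.9397/0.7547 = 52.3 m/s

52.3 m/s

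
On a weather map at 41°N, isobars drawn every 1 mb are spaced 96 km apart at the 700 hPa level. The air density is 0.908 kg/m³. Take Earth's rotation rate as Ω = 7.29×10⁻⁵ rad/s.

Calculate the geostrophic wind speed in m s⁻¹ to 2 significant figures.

12 m s⁻¹

Coriolis parameter at 41°N:
f = 2Ω sin φ = 2 × 7.29×10⁻⁵ × sin 41° = 9.57×10⁻⁵ s⁻¹
Pressure gradient: |∂P/∂n| = 100 Pa / 96000 m = 1.04×10⁻³ Pa/m
Geostrophic balance (pressure-gradient force = Coriolis force):
V_g = (1/(fρ)) |∂P/∂n| = 1.04×10⁻³ / (9.57×10⁻⁵ × 0.908) = 12.0 m/s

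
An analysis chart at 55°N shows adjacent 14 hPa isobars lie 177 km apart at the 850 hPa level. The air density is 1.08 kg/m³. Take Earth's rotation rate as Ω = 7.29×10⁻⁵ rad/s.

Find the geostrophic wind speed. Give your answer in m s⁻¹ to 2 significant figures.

Coriolis parameter at 55°N:
f = 2Ω sin φ = 2 × 7.29×10⁻⁵ × sin 55° = 1.19×10⁻⁴ s⁻¹
Pressure gradient: |∂P/∂n| = 1400 Pa / 177000 m = 7.91×10⁻³ Pa/m
Geostrophic balance (pressure-gradient force = Coriolis force):
V_g = (1/(fρ)) |∂P/∂n| = 7.91×10⁻³ / (1.19×10⁻⁴ × 1.08) = 61.3 m/s

61 m s⁻¹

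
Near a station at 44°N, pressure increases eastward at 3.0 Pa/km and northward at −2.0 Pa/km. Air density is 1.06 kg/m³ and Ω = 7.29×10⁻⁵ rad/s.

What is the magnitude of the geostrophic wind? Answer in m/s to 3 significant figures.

Coriolis parameter at 44°N:
f = 2Ω sin φ = 2 × 7.29×10⁻⁵ × sin 44° = 1.01×10⁻⁴ s⁻¹
Component geostrophic relations (x east, y north):
u_g = −(1/(fρ)) ∂P/∂y,  v_g = (1/(fρ)) ∂P/∂x
u_g = −(−2.0×10⁻³)/(1.01×10⁻⁴ × 1.06) = 18.6 m/s;  v_g = (3.0×10⁻³)/(1.01×10⁻⁴ × 1.06) = 27.9 m/s
|V_g| = √(u_g² + v_g²) = 33.6 m/s

33.6 m/s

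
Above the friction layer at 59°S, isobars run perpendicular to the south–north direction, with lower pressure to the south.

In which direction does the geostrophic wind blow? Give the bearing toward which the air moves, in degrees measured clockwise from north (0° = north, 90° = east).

The pressure-gradient force points toward the south (bearing 180°).
Geostrophic balance: in the Southern Hemisphere the Coriolis force deflects motion to the left, so the geostrophic wind blows 90° to the left of the pressure-gradient force (low pressure on the right).
Rotating 180° by 90° counterclockwise gives 090° — the wind blows toward the east.

090°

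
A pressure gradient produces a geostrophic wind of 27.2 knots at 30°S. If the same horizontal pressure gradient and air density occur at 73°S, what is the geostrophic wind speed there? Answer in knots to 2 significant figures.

14 knots

With the same pressure gradient and density, V_g ∝ 1/f ∝ 1/sin φ.
V₂ = V₁ · sin φ₁ / sin φ₂ = 27.2 × sin 30° / sin 73°
V₂ = 27.2 × 0.5000/0.9563 = 14 knots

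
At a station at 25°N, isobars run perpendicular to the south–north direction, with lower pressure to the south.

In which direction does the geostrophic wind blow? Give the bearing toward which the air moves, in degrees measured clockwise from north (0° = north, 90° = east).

270°

The pressure-gradient force points toward the south (bearing 180°).
Geostrophic balance: in the Northern Hemisphere the Coriolis force deflects motion to the right, so the geostrophic wind blows 90° to the right of the pressure-gradient force (low pressure on the left).
Rotating 180° by 90° clockwise gives 270° — the wind blows toward the west.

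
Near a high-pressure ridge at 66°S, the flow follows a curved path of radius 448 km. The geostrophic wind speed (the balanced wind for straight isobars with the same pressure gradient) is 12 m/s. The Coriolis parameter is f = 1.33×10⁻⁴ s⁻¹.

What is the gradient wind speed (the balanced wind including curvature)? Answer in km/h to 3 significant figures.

Around a high, pressure-gradient force acts outward with centrifugal, so Coriolis balances both:
fV = (1/ρ)|∂P/∂n| + V²/R  →  V² − fR·V + fR·V_g = 0
With fR = 1.33×10⁻⁴ × 448×10³ m = 59.6 m/s:
V = [fR − √((fR)² − 4 fR V_g)]/2 = [59.6 − √(59.6² − 4×59.6×12)]/2 = 16.7 m/s
Supergeostrophic (V > V_g = 12 m/s), as expected around a high.
Converting: 16.7 m/s × 3.6 = 60.0 km/h

60.0 km/h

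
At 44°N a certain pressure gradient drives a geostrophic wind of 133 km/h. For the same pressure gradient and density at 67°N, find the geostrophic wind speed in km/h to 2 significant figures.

With the same pressure gradient and density, V_g ∝ 1/f ∝ 1/sin φ.
V₂ = V₁ · sin φ₁ / sin φ₂ = 133 × sin 44° / sin 67°
V₂ = 133 × 0.6947/0.9205 = 100 km/h

100 km/h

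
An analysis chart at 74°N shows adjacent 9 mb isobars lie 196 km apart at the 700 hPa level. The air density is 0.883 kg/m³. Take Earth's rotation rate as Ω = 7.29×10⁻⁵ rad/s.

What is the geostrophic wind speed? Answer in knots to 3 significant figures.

72.1 knots

Coriolis parameter at 74°N:
f = 2Ω sin φ = 2 × 7.29×10⁻⁵ × sin 74° = 1.40×10⁻⁴ s⁻¹
Pressure gradient: |∂P/∂n| = 900 Pa / 196000 m = 4.59×10⁻³ Pa/m
Geostrophic balance (pressure-gradient force = Coriolis force):
V_g = (1/(fρ)) |∂P/∂n| = 4.59×10⁻³ / (1.40×10⁻⁴ × 0.883) = 37.1 m/s
Converting: 37.1 m/s × 1.944 = 72.1 knots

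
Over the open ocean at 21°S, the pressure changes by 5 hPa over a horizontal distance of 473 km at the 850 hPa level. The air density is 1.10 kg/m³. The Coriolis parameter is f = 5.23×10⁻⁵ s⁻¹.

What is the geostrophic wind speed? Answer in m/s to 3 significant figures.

18.4 m/s

Pressure gradient: |∂P/∂n| = 500 Pa / 473000 m = 1.06×10⁻³ Pa/m
Geostrophic balance (pressure-gradient force = Coriolis force):
V_g = (1/(fρ)) |∂P/∂n| = 1.06×10⁻³ / (5.23×10⁻⁵ × 1.10) = 18.4 m/s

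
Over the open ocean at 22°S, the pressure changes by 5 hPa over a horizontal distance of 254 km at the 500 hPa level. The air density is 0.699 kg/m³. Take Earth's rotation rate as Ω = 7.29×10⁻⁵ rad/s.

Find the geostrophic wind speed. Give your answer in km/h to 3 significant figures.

Coriolis parameter at 22°S:
f = 2Ω sin φ = 2 × 7.29×10⁻⁵ × sin 22° = 5.46×10⁻⁵ s⁻¹
Pressure gradient: |∂P/∂n| = 500 Pa / 254000 m = 1.97×10⁻³ Pa/m
Geostrophic balance (pressure-gradient force = Coriolis force):
V_g = (1/(fρ)) |∂P/∂n| = 1.97×10⁻³ / (5.46×10⁻⁵ × 0.699) = 51.6 m/s
Converting: 51.6 m/s × 3.6 = 186 km/h

186 km/h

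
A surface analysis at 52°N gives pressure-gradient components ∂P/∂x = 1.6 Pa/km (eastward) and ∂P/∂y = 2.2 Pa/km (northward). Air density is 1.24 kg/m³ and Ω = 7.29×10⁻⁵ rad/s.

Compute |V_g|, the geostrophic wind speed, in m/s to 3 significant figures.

Coriolis parameter at 52°N:
f = 2Ω sin φ = 2 × 7.29×10⁻⁵ × sin 52° = 1.15×10⁻⁴ s⁻¹
Component geostrophic relations (x east, y north):
u_g = −(1/(fρ)) ∂P/∂y,  v_g = (1/(fρ)) ∂P/∂x
u_g = −(2.2×10⁻³)/(1.15×10⁻⁴ × 1.24) = −15.4 m/s;  v_g = (1.6×10⁻³)/(1.15×10⁻⁴ × 1.24) = 11.2 m/s
|V_g| = √(u_g² + v_g²) = 19.1 m/s

19.1 m/s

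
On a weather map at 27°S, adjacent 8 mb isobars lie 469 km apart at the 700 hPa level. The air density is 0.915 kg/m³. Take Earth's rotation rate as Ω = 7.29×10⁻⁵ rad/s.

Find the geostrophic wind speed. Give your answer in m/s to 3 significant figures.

28.2 m/s

Coriolis parameter at 27°S:
f = 2Ω sin φ = 2 × 7.29×10⁻⁵ × sin 27° = 6.62×10⁻⁵ s⁻¹
Pressure gradient: |∂P/∂n| = 800 Pa / 469000 m = 1.71×10⁻³ Pa/m
Geostrophic balance (pressure-gradient force = Coriolis force):
V_g = (1/(fρ)) |∂P/∂n| = 1.71×10⁻³ / (6.62×10⁻⁵ × 0.915) = 28.2 m/s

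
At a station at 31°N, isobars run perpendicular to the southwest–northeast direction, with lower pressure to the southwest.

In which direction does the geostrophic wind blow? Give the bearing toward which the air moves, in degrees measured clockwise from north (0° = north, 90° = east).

315°

The pressure-gradient force points toward the southwest (bearing 225°).
Geostrophic balance: in the Northern Hemisphere the Coriolis force deflects motion to the right, so the geostrophic wind blows 90° to the right of the pressure-gradient force (low pressure on the left).
Rotating 225° by 90° clockwise gives 315° — the wind blows toward the northwest.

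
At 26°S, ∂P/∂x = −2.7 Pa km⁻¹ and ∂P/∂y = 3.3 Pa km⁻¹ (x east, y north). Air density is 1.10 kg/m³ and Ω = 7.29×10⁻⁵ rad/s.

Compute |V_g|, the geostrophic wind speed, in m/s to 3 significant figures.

60.6 m/s

Coriolis parameter at 26°S:
f = 2Ω sin φ = 2 × 7.29×10⁻⁵ × sin 26° = 6.39×10⁻⁵ s⁻¹
In the Southern Hemisphere f is negative: f = −6.39×10⁻⁵ s⁻¹.
Component geostrophic relations (x east, y north):
u_g = −(1/(fρ)) ∂P/∂y,  v_g = (1/(fρ)) ∂P/∂x
u_g = −(3.3×10⁻³)/(−6.39×10⁻⁵ × 1.10) = 46.9 m/s;  v_g = (−2.7×10⁻³)/(−6.39×10⁻⁵ × 1.10) = 38.4 m/s
|V_g| = √(u_g² + v_g²) = 60.6 m/s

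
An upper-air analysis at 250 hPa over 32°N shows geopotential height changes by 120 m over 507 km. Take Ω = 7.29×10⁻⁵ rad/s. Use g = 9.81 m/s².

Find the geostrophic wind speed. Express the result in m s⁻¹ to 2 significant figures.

30 m s⁻¹

Coriolis parameter at 32°N:
f = 2Ω sin φ = 2 × 7.29×10⁻⁵ × sin 32° = 7.73×10⁻⁵ s⁻¹
Height gradient: |∂Z/∂n| = 120 m / 507000 m = 2.37×10⁻⁴
On a pressure surface, geostrophic balance gives V_g = (g/f)|∂Z/∂n|:
V_g = 9.81 × 2.37×10⁻⁴ / 7.73×10⁻⁵ = 30.1 m/s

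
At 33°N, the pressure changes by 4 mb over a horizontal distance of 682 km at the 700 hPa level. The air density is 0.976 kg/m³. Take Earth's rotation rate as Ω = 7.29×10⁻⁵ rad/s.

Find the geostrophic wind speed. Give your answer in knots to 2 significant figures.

Coriolis parameter at 33°N:
f = 2Ω sin φ = 2 × 7.29×10⁻⁵ × sin 33° = 7.94×10⁻⁵ s⁻¹
Pressure gradient: |∂P/∂n| = 400 Pa / 682000 m = 5.87×10⁻⁴ Pa/m
Geostrophic balance (pressure-gradient force = Coriolis force):
V_g = (1/(fρ)) |∂P/∂n| = 5.87×10⁻⁴ / (7.94×10⁻⁵ × 0.976) = 7.57 m/s
Converting: 7.57 m/s × 1.944 = 15 knots

15 knots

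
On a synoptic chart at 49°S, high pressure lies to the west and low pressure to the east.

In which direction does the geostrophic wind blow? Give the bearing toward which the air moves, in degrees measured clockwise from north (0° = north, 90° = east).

000°

The pressure-gradient force points toward the east (bearing 090°).
Geostrophic balance: in the Southern Hemisphere the Coriolis force deflects motion to the left, so the geostrophic wind blows 90° to the left of the pressure-gradient force (low pressure on the right).
Rotating 090° by 90° counterclockwise gives 000° — the wind blows toward the north.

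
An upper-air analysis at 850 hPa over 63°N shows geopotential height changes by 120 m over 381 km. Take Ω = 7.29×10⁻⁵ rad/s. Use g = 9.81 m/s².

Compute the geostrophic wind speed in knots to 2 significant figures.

46 knots

Coriolis parameter at 63°N:
f = 2Ω sin φ = 2 × 7.29×10⁻⁵ × sin 63° = 1.30×10⁻⁴ s⁻¹
Height gradient: |∂Z/∂n| = 120 m / 381000 m = 3.15×10⁻⁴
On a pressure surface, geostrophic balance gives V_g = (g/f)|∂Z/∂n|:
V_g = 9.81 × 3.15×10⁻⁴ / 1.30×10⁻⁴ = 23.8 m/s
Converting: 23.8 m/s × 1.944 = 46 knots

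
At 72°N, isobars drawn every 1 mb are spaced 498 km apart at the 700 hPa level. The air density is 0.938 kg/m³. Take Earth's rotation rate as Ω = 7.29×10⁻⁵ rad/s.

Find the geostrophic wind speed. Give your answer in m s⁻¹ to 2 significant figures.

1.5 m s⁻¹

Coriolis parameter at 72°N:
f = 2Ω sin φ = 2 × 7.29×10⁻⁵ × sin 72° = 1.39×10⁻⁴ s⁻¹
Pressure gradient: |∂P/∂n| = 100 Pa / 498000 m = 2.01×10⁻⁴ Pa/m
Geostrophic balance (pressure-gradient force = Coriolis force):
V_g = (1/(fρ)) |∂P/∂n| = 2.01×10⁻⁴ / (1.39×10⁻⁴ × 0.938) = 1.54 m/s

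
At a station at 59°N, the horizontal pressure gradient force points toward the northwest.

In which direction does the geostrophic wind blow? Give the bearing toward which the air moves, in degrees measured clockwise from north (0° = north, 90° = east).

045°

The pressure-gradient force points toward the northwest (bearing 315°).
Geostrophic balance: in the Northern Hemisphere the Coriolis force deflects motion to the right, so the geostrophic wind blows 90° to the right of the pressure-gradient force (low pressure on the left).
Rotating 315° by 90° clockwise gives 045° — the wind blows toward the northeast.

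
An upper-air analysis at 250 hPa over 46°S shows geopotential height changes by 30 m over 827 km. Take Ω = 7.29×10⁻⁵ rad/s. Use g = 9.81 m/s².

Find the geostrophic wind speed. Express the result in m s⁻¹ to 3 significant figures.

3.39 m s⁻¹

Coriolis parameter at 46°S:
f = 2Ω sin φ = 2 × 7.29×10⁻⁵ × sin 46° = 1.05×10⁻⁴ s⁻¹
Height gradient: |∂Z/∂n| = 30 m / 827000 m = 3.63×10⁻⁵
On a pressure surface, geostrophic balance gives V_g = (g/f)|∂Z/∂n|:
V_g = 9.81 × 3.63×10⁻⁵ / 1.05×10⁻⁴ = 3.39 m/s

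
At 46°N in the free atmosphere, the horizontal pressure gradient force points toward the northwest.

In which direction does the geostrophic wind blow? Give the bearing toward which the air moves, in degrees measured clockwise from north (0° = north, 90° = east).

The pressure-gradient force points toward the northwest (bearing 315°).
Geostrophic balance: in the Northern Hemisphere the Coriolis force deflects motion to the right, so the geostrophic wind blows 90° to the right of the pressure-gradient force (low pressure on the left).
Rotating 315° by 90° clockwise gives 045° — the wind blows toward the northeast.

045°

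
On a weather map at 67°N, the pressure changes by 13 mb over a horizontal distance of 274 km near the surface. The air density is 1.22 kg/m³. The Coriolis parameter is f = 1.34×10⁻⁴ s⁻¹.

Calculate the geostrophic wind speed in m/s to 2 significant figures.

29 m/s

Pressure gradient: |∂P/∂n| = 1300 Pa / 274000 m = 4.74×10⁻³ Pa/m
Geostrophic balance (pressure-gradient force = Coriolis force):
V_g = (1/(fρ)) |∂P/∂n| = 4.74×10⁻³ / (1.34×10⁻⁴ × 1.22) = 29.0 m/s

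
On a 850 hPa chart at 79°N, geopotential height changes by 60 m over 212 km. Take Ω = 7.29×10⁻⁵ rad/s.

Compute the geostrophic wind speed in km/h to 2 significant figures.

Coriolis parameter at 79°N:
f = 2Ω sin φ = 2 × 7.29×10⁻⁵ × sin 79° = 1.43×10⁻⁴ s⁻¹
Height gradient: |∂Z/∂n| = 60 m / 212000 m = 2.83×10⁻⁴
On a pressure surface, geostrophic balance gives V_g = (g/f)|∂Z/∂n|:
V_g = 9.81 × 2.83×10⁻⁴ / 1.43×10⁻⁴ = 19.4 m/s
Converting: 19.4 m/s × 3.6 = 70 km/h

70 km/h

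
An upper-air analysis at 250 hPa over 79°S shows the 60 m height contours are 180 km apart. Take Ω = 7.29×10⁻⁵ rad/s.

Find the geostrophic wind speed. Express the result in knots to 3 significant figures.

44.4 knots

Coriolis parameter at 79°S:
f = 2Ω sin φ = 2 × 7.29×10⁻⁵ × sin 79° = 1.43×10⁻⁴ s⁻¹
Height gradient: |∂Z/∂n| = 60 m / 180000 m = 3.33×10⁻⁴
On a pressure surface, geostrophic balance gives V_g = (g/f)|∂Z/∂n|:
V_g = 9.81 × 3.33×10⁻⁴ / 1.43×10⁻⁴ = 22.8 m/s
Converting: 22.8 m/s × 1.944 = 44.4 knots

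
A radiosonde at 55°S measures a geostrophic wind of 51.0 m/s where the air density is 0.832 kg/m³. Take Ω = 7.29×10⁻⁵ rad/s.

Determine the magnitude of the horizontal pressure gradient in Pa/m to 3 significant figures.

Coriolis parameter at 55°S:
f = 2Ω sin φ = 2 × 7.29×10⁻⁵ × sin 55° = 1.19×10⁻⁴ s⁻¹
Geostrophic balance rearranged: |∂P/∂n| = f ρ V_g
|∂P/∂n| = 1.19×10⁻⁴ × 0.832 × 51.0 = 5.07×10⁻³ Pa/m

5.07×10⁻³ Pa/m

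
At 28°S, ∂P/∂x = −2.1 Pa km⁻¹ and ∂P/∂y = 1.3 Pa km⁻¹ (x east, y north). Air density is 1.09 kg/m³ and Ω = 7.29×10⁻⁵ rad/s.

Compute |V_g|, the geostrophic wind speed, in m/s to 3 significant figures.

33.1 m/s

Coriolis parameter at 28°S:
f = 2Ω sin φ = 2 × 7.29×10⁻⁵ × sin 28° = 6.84×10⁻⁵ s⁻¹
In the Southern Hemisphere f is negative: f = −6.84×10⁻⁵ s⁻¹.
Component geostrophic relations (x east, y north):
u_g = −(1/(fρ)) ∂P/∂y,  v_g = (1/(fρ)) ∂P/∂x
u_g = −(1.3×10⁻³)/(−6.84×10⁻⁵ × 1.09) = 17.4 m/s;  v_g = (−2.1×10⁻³)/(−6.84×10⁻⁵ × 1.09) = 28.1 m/s
|V_g| = √(u_g² + v_g²) = 33.1 m/s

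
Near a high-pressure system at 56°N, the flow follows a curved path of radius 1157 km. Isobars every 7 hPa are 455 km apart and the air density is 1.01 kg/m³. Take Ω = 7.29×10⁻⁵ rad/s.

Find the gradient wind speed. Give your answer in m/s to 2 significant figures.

14 m/s

Coriolis parameter at 56°N:
f = 2Ω sin φ = 2 × 7.29×10⁻⁵ × sin 56° = 1.21×10⁻⁴ s⁻¹
Pressure gradient: |∂P/∂n| = 700 Pa / 455000 m = 1.54×10⁻³ Pa/m
Geostrophic speed: V_g = |∂P/∂n|/(fρ) = 1.54×10⁻³/(1.21×10⁻⁴ × 1.01) = 12.6 m/s
Around a high, pressure-gradient force acts outward with centrifugal, so Coriolis balances both:
fV = (1/ρ)|∂P/∂n| + V²/R  →  V² − fR·V + fR·V_g = 0
With fR = 1.21×10⁻⁴ × 1157×10³ m = 140 m/s:
V = [fR − √((fR)² − 4 fR V_g)]/2 = [140 − √(140² − 4×140×12.6)]/2 = 14 m/s
Supergeostrophic (V > V_g = 12.6 m/s), as expected around a high.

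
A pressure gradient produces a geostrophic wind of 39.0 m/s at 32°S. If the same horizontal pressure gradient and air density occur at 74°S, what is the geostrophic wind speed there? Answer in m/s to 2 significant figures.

21 m/s

With the same pressure gradient and density, V_g ∝ 1/f ∝ 1/sin φ.
V₂ = V₁ · sin φ₁ / sin φ₂ = 39.0 × sin 32° / sin 74°
V₂ = 39.0 × 0.5299/0.9613 = 21 m/s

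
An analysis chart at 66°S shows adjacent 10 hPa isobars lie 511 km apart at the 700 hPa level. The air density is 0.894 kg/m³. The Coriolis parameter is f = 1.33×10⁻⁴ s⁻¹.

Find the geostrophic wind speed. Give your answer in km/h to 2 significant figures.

59 km/h

Pressure gradient: |∂P/∂n| = 1000 Pa / 511000 m = 1.96×10⁻³ Pa/m
Geostrophic balance (pressure-gradient force = Coriolis force):
V_g = (1/(fρ)) |∂P/∂n| = 1.96×10⁻³ / (1.33×10⁻⁴ × 0.894) = 16.5 m/s
Converting: 16.5 m/s × 3.6 = 59 km/h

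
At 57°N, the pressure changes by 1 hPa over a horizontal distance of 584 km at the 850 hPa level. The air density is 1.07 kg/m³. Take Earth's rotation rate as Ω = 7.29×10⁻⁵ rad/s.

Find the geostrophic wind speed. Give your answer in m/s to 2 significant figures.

Coriolis parameter at 57°N:
f = 2Ω sin φ = 2 × 7.29×10⁻⁵ × sin 57° = 1.22×10⁻⁴ s⁻¹
Pressure gradient: |∂P/∂n| = 100 Pa / 584000 m = 1.71×10⁻⁴ Pa/m
Geostrophic balance (pressure-gradient force = Coriolis force):
V_g = (1/(fρ)) |∂P/∂n| = 1.71×10⁻⁴ / (1.22×10⁻⁴ × 1.07) = 1.31 m/s

1.3 m/s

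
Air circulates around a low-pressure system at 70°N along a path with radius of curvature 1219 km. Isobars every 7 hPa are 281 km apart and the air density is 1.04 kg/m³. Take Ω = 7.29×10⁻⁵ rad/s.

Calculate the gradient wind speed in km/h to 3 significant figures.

57.4 km/h

Coriolis parameter at 70°N:
f = 2Ω sin φ = 2 × 7.29×10⁻⁵ × sin 70° = 1.37×10⁻⁴ s⁻¹
Pressure gradient: |∂P/∂n| = 700 Pa / 281000 m = 2.49×10⁻³ Pa/m
Geostrophic speed: V_g = |∂P/∂n|/(fρ) = 2.49×10⁻³/(1.37×10⁻⁴ × 1.04) = 17.5 m/s
Around a low, centrifugal force acts outward with Coriolis, so pressure-gradient force balances both:
(1/ρ)|∂P/∂n| = fV + V²/R  →  V² + fR·V − fR·V_g = 0
With fR = 1.37×10⁻⁴ × 1219×10³ m = 167 m/s:
V = [−fR + √((fR)² + 4 fR V_g)]/2 = [−167 + √(167² + 4×167×17.5)]/2 = 16 m/s
Subgeostrophic (V < V_g = 17.5 m/s), as expected around a low.
Converting: 16 m/s × 3.6 = 57.4 km/h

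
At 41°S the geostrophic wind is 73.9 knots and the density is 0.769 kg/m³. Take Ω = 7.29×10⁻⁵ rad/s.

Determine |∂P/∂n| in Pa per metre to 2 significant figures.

Coriolis parameter at 41°S:
f = 2Ω sin φ = 2 × 7.29×10⁻⁵ × sin 41° = 9.57×10⁻⁵ s⁻¹
Wind speed in SI: 73.9 knots = 38.0 m/s
Geostrophic balance rearranged: |∂P/∂n| = f ρ V_g
|∂P/∂n| = 9.57×10⁻⁵ × 0.769 × 38.0 = 2.80×10⁻³ Pa/m

2.8×10⁻³ Pa/m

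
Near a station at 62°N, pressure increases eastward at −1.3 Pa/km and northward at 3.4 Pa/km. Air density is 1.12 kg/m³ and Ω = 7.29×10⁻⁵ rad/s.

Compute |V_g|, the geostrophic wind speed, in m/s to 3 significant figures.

Coriolis parameter at 62°N:
f = 2Ω sin φ = 2 × 7.29×10⁻⁵ × sin 62° = 1.29×10⁻⁴ s⁻¹
Component geostrophic relations (x east, y north):
u_g = −(1/(fρ)) ∂P/∂y,  v_g = (1/(fρ)) ∂P/∂x
u_g = −(3.4×10⁻³)/(1.29×10⁻⁴ × 1.12) = −23.6 m/s;  v_g = (−1.3×10⁻³)/(1.29×10⁻⁴ × 1.12) = −9.02 m/s
|V_g| = √(u_g² + v_g²) = 25.2 m/s

25.2 m/s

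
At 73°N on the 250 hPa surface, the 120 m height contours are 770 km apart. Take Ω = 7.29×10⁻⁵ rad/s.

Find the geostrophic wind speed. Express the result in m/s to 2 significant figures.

11 m/s

Coriolis parameter at 73°N:
f = 2Ω sin φ = 2 × 7.29×10⁻⁵ × sin 73° = 1.39×10⁻⁴ s⁻¹
Height gradient: |∂Z/∂n| = 120 m / 770000 m = 1.56×10⁻⁴
On a pressure surface, geostrophic balance gives V_g = (g/f)|∂Z/∂n|:
V_g = 9.81 × 1.56×10⁻⁴ / 1.39×10⁻⁴ = 11.0 m/s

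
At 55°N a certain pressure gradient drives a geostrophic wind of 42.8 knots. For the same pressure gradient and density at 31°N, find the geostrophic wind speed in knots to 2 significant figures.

With the same pressure gradient and density, V_g ∝ 1/f ∝ 1/sin φ.
V₂ = V₁ · sin φ₁ / sin φ₂ = 42.8 × sin 55° / sin 31°
V₂ = 42.8 × 0.8192/0.5150 = 68 knots

68 knots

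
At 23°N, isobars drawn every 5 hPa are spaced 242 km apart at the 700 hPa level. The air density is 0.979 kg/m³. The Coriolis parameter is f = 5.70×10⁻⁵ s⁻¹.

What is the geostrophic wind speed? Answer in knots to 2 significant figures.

72 knots

Pressure gradient: |∂P/∂n| = 500 Pa / 242000 m = 2.07×10⁻³ Pa/m
Geostrophic balance (pressure-gradient force = Coriolis force):
V_g = (1/(fρ)) |∂P/∂n| = 2.07×10⁻³ / (5.70×10⁻⁵ × 0.979) = 37.0 m/s
Converting: 37.0 m/s × 1.944 = 72 knots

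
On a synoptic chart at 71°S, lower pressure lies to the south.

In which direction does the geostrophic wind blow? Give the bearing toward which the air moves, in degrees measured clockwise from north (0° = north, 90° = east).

090°

The pressure-gradient force points toward the south (bearing 180°).
Geostrophic balance: in the Southern Hemisphere the Coriolis force deflects motion to the left, so the geostrophic wind blows 90° to the left of the pressure-gradient force (low pressure on the right).
Rotating 180° by 90° counterclockwise gives 090° — the wind blows toward the east.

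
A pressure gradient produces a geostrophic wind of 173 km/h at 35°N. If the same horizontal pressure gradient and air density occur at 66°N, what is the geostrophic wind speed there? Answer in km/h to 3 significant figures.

109 km/h

With the same pressure gradient and density, V_g ∝ 1/f ∝ 1/sin φ.
V₂ = V₁ · sin φ₁ / sin φ₂ = 173 × sin 35° / sin 66°
V₂ = 173 × 0.5736/0.9135 = 109 km/h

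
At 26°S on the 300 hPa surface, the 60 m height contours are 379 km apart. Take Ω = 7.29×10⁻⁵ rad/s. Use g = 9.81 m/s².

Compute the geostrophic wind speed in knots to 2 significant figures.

47 knots

Coriolis parameter at 26°S:
f = 2Ω sin φ = 2 × 7.29×10⁻⁵ × sin 26° = 6.39×10⁻⁵ s⁻¹
Height gradient: |∂Z/∂n| = 60 m / 379000 m = 1.58×10⁻⁴
On a pressure surface, geostrophic balance gives V_g = (g/f)|∂Z/∂n|:
V_g = 9.81 × 1.58×10⁻⁴ / 6.39×10⁻⁵ = 24.3 m/s
Converting: 24.3 m/s × 1.944 = 47 knots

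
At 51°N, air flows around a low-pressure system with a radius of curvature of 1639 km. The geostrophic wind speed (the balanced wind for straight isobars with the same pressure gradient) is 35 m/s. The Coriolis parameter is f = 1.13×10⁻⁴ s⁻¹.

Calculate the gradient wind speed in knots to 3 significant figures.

58.5 knots

Around a low, centrifugal force acts outward with Coriolis, so pressure-gradient force balances both:
(1/ρ)|∂P/∂n| = fV + V²/R  →  V² + fR·V − fR·V_g = 0
With fR = 1.13×10⁻⁴ × 1639×10³ m = 185 m/s:
V = [−fR + √((fR)² + 4 fR V_g)]/2 = [−185 + √(185² + 4×185×35)]/2 = 30.1 m/s
Subgeostrophic (V < V_g = 35 m/s), as expected around a low.
Converting: 30.1 m/s × 1.944 = 58.5 knots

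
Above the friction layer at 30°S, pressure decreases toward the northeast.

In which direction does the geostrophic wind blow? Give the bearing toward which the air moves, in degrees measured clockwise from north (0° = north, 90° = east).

315°

The pressure-gradient force points toward the northeast (bearing 045°).
Geostrophic balance: in the Southern Hemisphere the Coriolis force deflects motion to the left, so the geostrophic wind blows 90° to the left of the pressure-gradient force (low pressure on the right).
Rotating 045° by 90° counterclockwise gives 315° — the wind blows toward the northwest.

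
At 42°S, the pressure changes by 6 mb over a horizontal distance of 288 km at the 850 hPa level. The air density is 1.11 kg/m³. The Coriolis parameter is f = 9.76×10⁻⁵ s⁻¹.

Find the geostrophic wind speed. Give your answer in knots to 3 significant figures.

Pressure gradient: |∂P/∂n| = 600 Pa / 288000 m = 2.08×10⁻³ Pa/m
Geostrophic balance (pressure-gradient force = Coriolis force):
V_g = (1/(fρ)) |∂P/∂n| = 2.08×10⁻³ / (9.76×10⁻⁵ × 1.11) = 19.2 m/s
Converting: 19.2 m/s × 1.944 = 37.4 knots

37.4 knots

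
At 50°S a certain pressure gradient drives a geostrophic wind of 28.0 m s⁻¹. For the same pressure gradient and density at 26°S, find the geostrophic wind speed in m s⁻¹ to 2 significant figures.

With the same pressure gradient and density, V_g ∝ 1/f ∝ 1/sin φ.
V₂ = V₁ · sin φ₁ / sin φ₂ = 28.0 × sin 50° / sin 26°
V₂ = 28.0 × 0.7660/0.4384 = 49 m s⁻¹

49 m s⁻¹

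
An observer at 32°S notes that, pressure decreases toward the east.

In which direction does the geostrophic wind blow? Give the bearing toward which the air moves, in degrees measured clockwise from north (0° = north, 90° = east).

The pressure-gradient force points toward the east (bearing 090°).
Geostrophic balance: in the Southern Hemisphere the Coriolis force deflects motion to the left, so the geostrophic wind blows 90° to the left of the pressure-gradient force (low pressure on the right).
Rotating 090° by 90° counterclockwise gives 000° — the wind blows toward the north.

000°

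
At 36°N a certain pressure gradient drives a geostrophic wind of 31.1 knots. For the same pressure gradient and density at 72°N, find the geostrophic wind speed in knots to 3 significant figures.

With the same pressure gradient and density, V_g ∝ 1/f ∝ 1/sin φ.
V₂ = V₁ · sin φ₁ / sin φ₂ = 31.1 × sin 36° / sin 72°
V₂ = 31.1 × 0.5878/0.9511 = 19.2 knots

19.2 knots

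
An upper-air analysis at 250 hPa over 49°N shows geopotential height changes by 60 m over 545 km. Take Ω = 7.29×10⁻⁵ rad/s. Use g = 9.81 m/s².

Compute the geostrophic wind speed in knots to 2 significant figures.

Coriolis parameter at 49°N:
f = 2Ω sin φ = 2 × 7.29×10⁻⁵ × sin 49° = 1.10×10⁻⁴ s⁻¹
Height gradient: |∂Z/∂n| = 60 m / 545000 m = 1.10×10⁻⁴
On a pressure surface, geostrophic balance gives V_g = (g/f)|∂Z/∂n|:
V_g = 9.81 × 1.10×10⁻⁴ / 1.10×10⁻⁴ = 9.81 m/s
Converting: 9.81 m/s × 1.944 = 19 knots

19 knots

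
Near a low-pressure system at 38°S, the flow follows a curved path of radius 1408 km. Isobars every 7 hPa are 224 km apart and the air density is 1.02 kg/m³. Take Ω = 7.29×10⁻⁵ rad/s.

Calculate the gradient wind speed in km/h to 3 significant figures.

101 km/h

Coriolis parameter at 38°S:
f = 2Ω sin φ = 2 × 7.29×10⁻⁵ × sin 38° = 8.98×10⁻⁵ s⁻¹
Pressure gradient: |∂P/∂n| = 700 Pa / 224000 m = 3.12×10⁻³ Pa/m
Geostrophic speed: V_g = |∂P/∂n|/(fρ) = 3.12×10⁻³/(8.98×10⁻⁵ × 1.02) = 34.1 m/s
Around a low, centrifugal force acts outward with Coriolis, so pressure-gradient force balances both:
(1/ρ)|∂P/∂n| = fV + V²/R  →  V² + fR·V − fR·V_g = 0
With fR = 8.98×10⁻⁵ × 1408×10³ m = 126 m/s:
V = [−fR + √((fR)² + 4 fR V_g)]/2 = [−126 + √(126² + 4×126×34.1)]/2 = 28 m/s
Subgeostrophic (V < V_g = 34.1 m/s), as expected around a low.
Converting: 28 m/s × 3.6 = 101 km/h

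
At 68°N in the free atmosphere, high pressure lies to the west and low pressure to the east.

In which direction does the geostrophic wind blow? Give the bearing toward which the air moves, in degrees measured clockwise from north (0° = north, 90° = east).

The pressure-gradient force points toward the east (bearing 090°).
Geostrophic balance: in the Northern Hemisphere the Coriolis force deflects motion to the right, so the geostrophic wind blows 90° to the right of the pressure-gradient force (low pressure on the left).
Rotating 090° by 90° clockwise gives 180° — the wind blows toward the south.

180°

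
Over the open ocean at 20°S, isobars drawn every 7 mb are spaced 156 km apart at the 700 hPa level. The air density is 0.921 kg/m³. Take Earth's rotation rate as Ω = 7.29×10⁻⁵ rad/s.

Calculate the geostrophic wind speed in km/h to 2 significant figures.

350 km/h

Coriolis parameter at 20°S:
f = 2Ω sin φ = 2 × 7.29×10⁻⁵ × sin 20° = 4.99×10⁻⁵ s⁻¹
Pressure gradient: |∂P/∂n| = 700 Pa / 156000 m = 4.49×10⁻³ Pa/m
Geostrophic balance (pressure-gradient force = Coriolis force):
V_g = (1/(fρ)) |∂P/∂n| = 4.49×10⁻³ / (4.99×10⁻⁵ × 0.921) = 97.7 m/s
Converting: 97.7 m/s × 3.6 = 350 km/h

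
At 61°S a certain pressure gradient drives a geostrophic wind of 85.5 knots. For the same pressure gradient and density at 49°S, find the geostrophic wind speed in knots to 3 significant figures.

With the same pressure gradient and density, V_g ∝ 1/f ∝ 1/sin φ.
V₂ = V₁ · sin φ₁ / sin φ₂ = 85.5 × sin 61° / sin 49°
V₂ = 85.5 × 0.8746/0.7547 = 99.1 knots

99.1 knots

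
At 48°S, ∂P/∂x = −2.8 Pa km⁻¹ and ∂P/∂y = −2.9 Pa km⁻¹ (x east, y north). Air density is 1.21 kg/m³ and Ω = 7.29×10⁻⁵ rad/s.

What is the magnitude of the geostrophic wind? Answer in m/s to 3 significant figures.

Coriolis parameter at 48°S:
f = 2Ω sin φ = 2 × 7.29×10⁻⁵ × sin 48° = 1.08×10⁻⁴ s⁻¹
In the Southern Hemisphere f is negative: f = −1.08×10⁻⁴ s⁻¹.
Component geostrophic relations (x east, y north):
u_g = −(1/(fρ)) ∂P/∂y,  v_g = (1/(fρ)) ∂P/∂x
u_g = −(−2.9×10⁻³)/(−1.08×10⁻⁴ × 1.21) = −22.1 m/s;  v_g = (−2.8×10⁻³)/(−1.08×10⁻⁴ × 1.21) = 21.4 m/s
|V_g| = √(u_g² + v_g²) = 30.7 m/s

30.7 m/s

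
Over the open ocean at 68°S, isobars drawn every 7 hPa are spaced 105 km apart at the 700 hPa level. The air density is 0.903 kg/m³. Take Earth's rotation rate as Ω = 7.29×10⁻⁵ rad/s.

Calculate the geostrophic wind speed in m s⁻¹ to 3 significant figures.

Coriolis parameter at 68°S:
f = 2Ω sin φ = 2 × 7.29×10⁻⁵ × sin 68° = 1.35×10⁻⁴ s⁻¹
Pressure gradient: |∂P/∂n| = 700 Pa / 105000 m = 6.67×10⁻³ Pa/m
Geostrophic balance (pressure-gradient force = Coriolis force):
V_g = (1/(fρ)) |∂P/∂n| = 6.67×10⁻³ / (1.35×10⁻⁴ × 0.903) = 54.6 m/s

54.6 m s⁻¹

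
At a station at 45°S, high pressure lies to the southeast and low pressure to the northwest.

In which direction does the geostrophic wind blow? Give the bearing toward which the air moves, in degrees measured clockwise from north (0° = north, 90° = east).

225°

The pressure-gradient force points toward the northwest (bearing 315°).
Geostrophic balance: in the Southern Hemisphere the Coriolis force deflects motion to the left, so the geostrophic wind blows 90° to the left of the pressure-gradient force (low pressure on the right).
Rotating 315° by 90° counterclockwise gives 225° — the wind blows toward the southwest.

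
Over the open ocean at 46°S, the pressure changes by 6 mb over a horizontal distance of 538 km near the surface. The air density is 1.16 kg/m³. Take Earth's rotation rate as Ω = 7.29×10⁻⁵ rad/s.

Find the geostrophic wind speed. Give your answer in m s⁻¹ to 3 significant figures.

Coriolis parameter at 46°S:
f = 2Ω sin φ = 2 × 7.29×10⁻⁵ × sin 46° = 1.05×10⁻⁴ s⁻¹
Pressure gradient: |∂P/∂n| = 600 Pa / 538000 m = 1.12×10⁻³ Pa/m
Geostrophic balance (pressure-gradient force = Coriolis force):
V_g = (1/(fρ)) |∂P/∂n| = 1.12×10⁻³ / (1.05×10⁻⁴ × 1.16) = 9.17 m/s

9.17 m s⁻¹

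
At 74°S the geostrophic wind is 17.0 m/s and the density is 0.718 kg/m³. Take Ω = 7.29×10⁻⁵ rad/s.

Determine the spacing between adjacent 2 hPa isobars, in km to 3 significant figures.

Coriolis parameter at 74°S:
f = 2Ω sin φ = 2 × 7.29×10⁻⁵ × sin 74° = 1.40×10⁻⁴ s⁻¹
Geostrophic balance rearranged: |∂P/∂n| = f ρ V_g
|∂P/∂n| = 1.40×10⁻⁴ × 0.718 × 17.0 = 1.71×10⁻³ Pa/m
Isobar spacing: Δn = ΔP/|∂P/∂n| = 200 Pa / 1.71×10⁻³ Pa/m = 116912 m ≈ 117 km

117 km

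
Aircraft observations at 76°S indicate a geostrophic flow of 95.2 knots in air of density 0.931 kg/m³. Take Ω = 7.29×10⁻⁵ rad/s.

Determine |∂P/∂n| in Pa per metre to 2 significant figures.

Coriolis parameter at 76°S:
f = 2Ω sin φ = 2 × 7.29×10⁻⁵ × sin 76° = 1.41×10⁻⁴ s⁻¹
Wind speed in SI: 95.2 knots = 49.0 m/s
Geostrophic balance rearranged: |∂P/∂n| = f ρ V_g
|∂P/∂n| = 1.41×10⁻⁴ × 0.931 × 49.0 = 6.45×10⁻³ Pa/m

6.5×10⁻³ Pa/m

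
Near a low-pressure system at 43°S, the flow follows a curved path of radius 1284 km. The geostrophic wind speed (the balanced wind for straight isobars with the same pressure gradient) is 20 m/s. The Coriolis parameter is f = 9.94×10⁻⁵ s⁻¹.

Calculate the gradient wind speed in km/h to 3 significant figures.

63.3 km/h

Around a low, centrifugal force acts outward with Coriolis, so pressure-gradient force balances both:
(1/ρ)|∂P/∂n| = fV + V²/R  →  V² + fR·V − fR·V_g = 0
With fR = 9.94×10⁻⁵ × 1284×10³ m = 128 m/s:
V = [−fR + √((fR)² + 4 fR V_g)]/2 = [−128 + √(128² + 4×128×20)]/2 = 17.6 m/s
Subgeostrophic (V < V_g = 20 m/s), as expected around a low.
Converting: 17.6 m/s × 3.6 = 63.3 km/h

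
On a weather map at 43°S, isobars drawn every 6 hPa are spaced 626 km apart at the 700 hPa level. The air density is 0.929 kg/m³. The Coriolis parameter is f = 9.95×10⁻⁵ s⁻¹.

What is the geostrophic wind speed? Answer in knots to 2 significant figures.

Pressure gradient: |∂P/∂n| = 600 Pa / 626000 m = 9.58×10⁻⁴ Pa/m
Geostrophic balance (pressure-gradient force = Coriolis force):
V_g = (1/(fρ)) |∂P/∂n| = 9.58×10⁻⁴ / (9.95×10⁻⁵ × 0.929) = 10.4 m/s
Converting: 10.4 m/s × 1.944 = 20 knots

20 knots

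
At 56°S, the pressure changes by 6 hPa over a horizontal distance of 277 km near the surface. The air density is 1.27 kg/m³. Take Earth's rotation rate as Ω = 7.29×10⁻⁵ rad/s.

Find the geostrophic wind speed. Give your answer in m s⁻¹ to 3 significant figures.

14.1 m s⁻¹

Coriolis parameter at 56°S:
f = 2Ω sin φ = 2 × 7.29×10⁻⁵ × sin 56° = 1.21×10⁻⁴ s⁻¹
Pressure gradient: |∂P/∂n| = 600 Pa / 277000 m = 2.17×10⁻³ Pa/m
Geostrophic balance (pressure-gradient force = Coriolis force):
V_g = (1/(fρ)) |∂P/∂n| = 2.17×10⁻³ / (1.21×10⁻⁴ × 1.27) = 14.1 m/s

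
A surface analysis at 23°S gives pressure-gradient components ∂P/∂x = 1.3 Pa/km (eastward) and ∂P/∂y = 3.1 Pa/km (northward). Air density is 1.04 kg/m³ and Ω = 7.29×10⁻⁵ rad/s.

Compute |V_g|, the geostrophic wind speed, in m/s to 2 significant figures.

57 m/s

Coriolis parameter at 23°S:
f = 2Ω sin φ = 2 × 7.29×10⁻⁵ × sin 23° = 5.70×10⁻⁵ s⁻¹
In the Southern Hemisphere f is negative: f = −5.70×10⁻⁵ s⁻¹.
Component geostrophic relations (x east, y north):
u_g = −(1/(fρ)) ∂P/∂y,  v_g = (1/(fρ)) ∂P/∂x
u_g = −(3.1×10⁻³)/(−5.70×10⁻⁵ × 1.04) = 52.3 m/s;  v_g = (1.3×10⁻³)/(−5.70×10⁻⁵ × 1.04) = −21.9 m/s
|V_g| = √(u_g² + v_g²) = 56.7 m/s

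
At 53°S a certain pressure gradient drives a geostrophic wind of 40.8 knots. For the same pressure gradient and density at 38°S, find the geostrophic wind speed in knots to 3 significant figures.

With the same pressure gradient and density, V_g ∝ 1/f ∝ 1/sin φ.
V₂ = V₁ · sin φ₁ / sin φ₂ = 40.8 × sin 53° / sin 38°
V₂ = 40.8 × 0.7986/0.6157 = 52.9 knots

52.9 knots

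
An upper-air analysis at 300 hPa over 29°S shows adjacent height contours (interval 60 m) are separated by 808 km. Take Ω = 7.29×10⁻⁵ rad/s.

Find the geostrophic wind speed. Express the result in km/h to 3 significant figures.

Coriolis parameter at 29°S:
f = 2Ω sin φ = 2 × 7.29×10⁻⁵ × sin 29° = 7.07×10⁻⁵ s⁻¹
Height gradient: |∂Z/∂n| = 60 m / 808000 m = 7.43×10⁻⁵
On a pressure surface, geostrophic balance gives V_g = (g/f)|∂Z/∂n|:
V_g = 9.81 × 7.43×10⁻⁵ / 7.07×10⁻⁵ = 10.3 m/s
Converting: 10.3 m/s × 3.6 = 37.1 km/h

37.1 km/h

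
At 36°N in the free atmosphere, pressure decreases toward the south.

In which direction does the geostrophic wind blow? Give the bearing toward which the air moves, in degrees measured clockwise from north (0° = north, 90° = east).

The pressure-gradient force points toward the south (bearing 180°).
Geostrophic balance: in the Northern Hemisphere the Coriolis force deflects motion to the right, so the geostrophic wind blows 90° to the right of the pressure-gradient force (low pressure on the left).
Rotating 180° by 90° clockwise gives 270° — the wind blows toward the west.

270°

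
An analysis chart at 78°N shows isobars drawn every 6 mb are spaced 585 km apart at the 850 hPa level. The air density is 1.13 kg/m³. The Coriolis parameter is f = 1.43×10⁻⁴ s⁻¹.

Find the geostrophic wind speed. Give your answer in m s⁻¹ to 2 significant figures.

6.3 m s⁻¹

Pressure gradient: |∂P/∂n| = 600 Pa / 585000 m = 1.03×10⁻³ Pa/m
Geostrophic balance (pressure-gradient force = Coriolis force):
V_g = (1/(fρ)) |∂P/∂n| = 1.03×10⁻³ / (1.43×10⁻⁴ × 1.13) = 6.35 m/s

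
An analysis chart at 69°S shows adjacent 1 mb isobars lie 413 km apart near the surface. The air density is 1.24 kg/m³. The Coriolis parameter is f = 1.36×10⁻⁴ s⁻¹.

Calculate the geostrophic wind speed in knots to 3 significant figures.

Pressure gradient: |∂P/∂n| = 100 Pa / 413000 m = 2.42×10⁻⁴ Pa/m
Geostrophic balance (pressure-gradient force = Coriolis force):
V_g = (1/(fρ)) |∂P/∂n| = 2.42×10⁻⁴ / (1.36×10⁻⁴ × 1.24) = 1.44 m/s
Converting: 1.44 m/s × 1.944 = 2.79 knots

2.79 knots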